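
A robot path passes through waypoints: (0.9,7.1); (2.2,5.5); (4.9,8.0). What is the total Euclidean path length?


Segment lengths:
  seg1 = sqrt((1.3)^2 + (-1.6)^2) = 2.0616
  seg2 = sqrt((2.7)^2 + (2.5)^2) = 3.6797
Total = 5.7412


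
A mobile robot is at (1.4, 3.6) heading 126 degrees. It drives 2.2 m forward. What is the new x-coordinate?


x_new = x0 + d*cos(theta)
= 1.4 + 2.2*cos(126)
= 1.4 + -1.2931
= 0.1069


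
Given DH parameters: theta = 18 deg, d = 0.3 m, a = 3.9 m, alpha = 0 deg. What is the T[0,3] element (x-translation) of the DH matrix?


T[0,3] = a * cos(theta)
= 3.9 * cos(18 deg)
= 3.9 * 0.9511
= 3.7091


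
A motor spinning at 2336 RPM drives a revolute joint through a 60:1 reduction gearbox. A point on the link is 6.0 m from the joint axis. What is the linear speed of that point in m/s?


omega_motor = 2336 * 2*pi/60 = 244.6253 rad/s
omega_joint = omega_motor / 60 = 4.0771 rad/s
v = omega_joint * r = 4.0771 * 6.0
= 24.4625 m/s


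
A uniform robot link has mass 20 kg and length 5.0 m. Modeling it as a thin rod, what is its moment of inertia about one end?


I = (1/3) * m * L^2
= (1/3) * 20 * 5.0^2
= 0.333333 * 20 * 25.0
= 166.6667 kg*m^2


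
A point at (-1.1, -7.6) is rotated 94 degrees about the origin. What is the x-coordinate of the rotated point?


x' = x*cos(theta) - y*sin(theta)
cos(94 deg) = -0.0698, sin(94 deg) = 0.9976
x' = -1.1 * -0.0698 - -7.6 * 0.9976
= 0.0767 - -7.5815
= 7.6582


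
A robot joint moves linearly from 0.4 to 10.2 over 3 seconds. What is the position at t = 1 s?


s = t/T = 1/3 = 0.3333
p(t) = p0 + (pf-p0)*s
= 0.4 + (10.2 - 0.4) * 0.3333
= 3.6667


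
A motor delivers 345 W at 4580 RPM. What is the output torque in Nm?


omega = 4580 * 2*pi/60 = 479.6165 rad/s
tau = P / omega = 345 / 479.6165
= 0.7193 Nm


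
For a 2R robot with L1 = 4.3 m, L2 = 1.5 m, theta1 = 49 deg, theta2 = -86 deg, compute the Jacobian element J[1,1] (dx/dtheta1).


J[1,1] = -L1*sin(t1) - L2*sin(t1+t2)
= -4.3*sin(49) - 1.5*sin(-37)
= -2.3425


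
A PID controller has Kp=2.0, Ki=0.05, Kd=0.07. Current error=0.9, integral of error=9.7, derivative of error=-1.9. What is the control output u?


u = Kp*e + Ki*int(e) + Kd*de/dt
= 2.0*0.9 + 0.05*9.7 + 0.07*(-1.9)
= 1.8 + 0.485 + -0.133
= 2.152


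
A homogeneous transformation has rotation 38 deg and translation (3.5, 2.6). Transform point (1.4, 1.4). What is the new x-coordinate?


x' = cos(theta)*px - sin(theta)*py + tx
= 0.788*1.4 - 0.6157*1.4 + 3.5
= 3.7413


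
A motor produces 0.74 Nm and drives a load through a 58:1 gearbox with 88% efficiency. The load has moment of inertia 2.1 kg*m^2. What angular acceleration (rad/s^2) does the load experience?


tau_out = tau_motor * N * eta
= 0.74 * 58 * 0.88 = 37.7696 Nm
alpha = tau_out / I = 37.7696 / 2.1
= 17.9855 rad/s^2


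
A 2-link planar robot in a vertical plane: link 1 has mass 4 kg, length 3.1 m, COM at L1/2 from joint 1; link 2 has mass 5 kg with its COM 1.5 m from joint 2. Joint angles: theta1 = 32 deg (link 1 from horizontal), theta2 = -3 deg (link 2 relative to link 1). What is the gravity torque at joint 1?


Horizontal distance from joint 1 to link-1 COM:
  x_c1 = (L1/2)*cos(t1) = 1.55 * 0.848 = 1.3145 m
Horizontal distance from joint 1 to link-2 COM:
  x_c2 = L1*cos(t1) + Lc2*cos(t1+t2)
       = 3.1*0.848 + 1.5*0.8746 = 3.9409 m
tau1 = m1*g*x_c1 + m2*g*x_c2
     = 4*9.81*1.3145 + 5*9.81*3.9409
     = 51.58 + 193.3001
     = 244.8801 Nm


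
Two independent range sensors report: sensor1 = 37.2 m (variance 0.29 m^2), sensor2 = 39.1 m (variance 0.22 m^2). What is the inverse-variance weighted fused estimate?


w1 = (1/var1) / (1/var1 + 1/var2)
   = 3.4483 / (3.4483 + 4.5455) = 0.4314
w2 = 1 - w1 = 0.5686
fused = w1*s1 + w2*s2 = 16.0471 + 22.2333
= 38.2804 m


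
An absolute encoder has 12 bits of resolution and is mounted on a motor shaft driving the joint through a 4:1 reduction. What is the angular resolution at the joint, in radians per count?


counts = 2^12 = 4096
effective counts at joint = 4096 * 4 = 16384
resolution = 2*pi / 16384
= 3.8350e-04 rad/count


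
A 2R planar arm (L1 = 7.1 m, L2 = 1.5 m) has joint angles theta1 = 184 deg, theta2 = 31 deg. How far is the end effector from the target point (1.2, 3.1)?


End effector via forward kinematics:
x = L1*cos(t1) + L2*cos(t1+t2) = -8.3114
y = L1*sin(t1) + L2*sin(t1+t2) = -1.3556
Distance to target:
d = sqrt((1.2 - -8.3114)^2 + (3.1 - -1.3556)^2)
= sqrt(90.4674 + 19.8527)
= 10.5033 m


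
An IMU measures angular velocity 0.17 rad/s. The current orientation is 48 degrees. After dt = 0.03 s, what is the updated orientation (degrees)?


delta_theta = w * dt = 0.17 * 0.03 = 0.0051 rad
= 0.2922 deg
theta_new = 48 + 0.2922 = 48.2922 deg


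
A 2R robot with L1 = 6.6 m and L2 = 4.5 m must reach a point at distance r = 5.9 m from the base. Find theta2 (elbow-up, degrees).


cos(theta2) = (r^2 - L1^2 - L2^2) / (2*L1*L2)
cos(theta2) = (34.81 - 43.56 - 20.25) / 59.4
cos(theta2) = -0.488215
theta2 = 119.2234 degrees


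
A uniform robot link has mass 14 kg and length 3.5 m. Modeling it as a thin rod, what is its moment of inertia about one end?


I = (1/3) * m * L^2
= (1/3) * 14 * 3.5^2
= 0.333333 * 14 * 12.25
= 57.1667 kg*m^2


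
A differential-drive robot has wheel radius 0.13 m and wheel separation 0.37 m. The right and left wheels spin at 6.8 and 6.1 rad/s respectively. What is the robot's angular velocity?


vR = r*wR = 0.13*6.8 = 0.884 m/s
vL = r*wL = 0.13*6.1 = 0.793 m/s
v = (vR+vL)/2 = 0.8385 m/s
omega = (vR-vL)/L = 0.2459 rad/s
angular velocity = 0.2459 rad/s


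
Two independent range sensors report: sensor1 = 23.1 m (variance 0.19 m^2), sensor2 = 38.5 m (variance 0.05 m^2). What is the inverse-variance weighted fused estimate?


w1 = (1/var1) / (1/var1 + 1/var2)
   = 5.2632 / (5.2632 + 20.0) = 0.2083
w2 = 1 - w1 = 0.7917
fused = w1*s1 + w2*s2 = 4.8125 + 30.4792
= 35.2917 m


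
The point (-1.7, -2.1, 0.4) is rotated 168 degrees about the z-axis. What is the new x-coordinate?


Rotation about z-axis: x' = x*cos(theta) - y*sin(theta)
= -1.7 * -0.9781 - -2.1 * 0.2079
= 2.0995


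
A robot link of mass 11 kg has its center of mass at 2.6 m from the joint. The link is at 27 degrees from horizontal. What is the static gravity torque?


tau = m*g*L*cos(angle)
= 11 * 9.81 * 2.6 * cos(27 deg)
= 11 * 9.81 * 2.6 * 0.891
= 249.9861 Nm


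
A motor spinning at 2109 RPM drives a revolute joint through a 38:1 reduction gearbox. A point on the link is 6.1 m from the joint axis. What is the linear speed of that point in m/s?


omega_motor = 2109 * 2*pi/60 = 220.854 rad/s
omega_joint = omega_motor / 38 = 5.8119 rad/s
v = omega_joint * r = 5.8119 * 6.1
= 35.4529 m/s


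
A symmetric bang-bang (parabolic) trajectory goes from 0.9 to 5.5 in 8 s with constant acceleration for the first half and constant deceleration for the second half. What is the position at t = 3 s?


Symmetric rest-to-rest: each phase covers (pf-p0)/2 in time T/2. 0.5*a*(T/2)^2 = (pf-p0)/2 => a = 4*(pf-p0)/T^2
a = 4*(5.5-0.9)/8^2 = 0.2875
t = 3 is in the acceleration phase (t <= T/2).
p = p0 + 0.5*a*t^2 = 0.9 + 0.5*0.2875*3^2
= 2.1938


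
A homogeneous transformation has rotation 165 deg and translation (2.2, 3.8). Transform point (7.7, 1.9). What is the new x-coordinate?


x' = cos(theta)*px - sin(theta)*py + tx
= -0.9659*7.7 - 0.2588*1.9 + 2.2
= -5.7294


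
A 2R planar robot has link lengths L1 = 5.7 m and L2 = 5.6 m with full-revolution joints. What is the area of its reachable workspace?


r_max = L1 + L2 = 11.3 m
r_min = |L1 - L2| = 0.1 m
Area = pi*(r_max^2 - r_min^2)
= pi*(127.69 - 0.01)
= pi * 127.68
= 401.1186 m^2


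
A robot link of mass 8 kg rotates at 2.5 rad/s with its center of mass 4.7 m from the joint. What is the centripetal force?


F = m * omega^2 * r
= 8 * 2.5^2 * 4.7
= 8 * 6.25 * 4.7
= 235.0 N


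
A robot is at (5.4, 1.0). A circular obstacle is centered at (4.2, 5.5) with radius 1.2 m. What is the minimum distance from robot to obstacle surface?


center_dist = sqrt((5.4-4.2)^2 + (1.0-5.5)^2)
= sqrt(1.44 + 20.25)
= 4.6573
min_dist = center_dist - radius = 4.6573 - 1.2 = 3.4573 m


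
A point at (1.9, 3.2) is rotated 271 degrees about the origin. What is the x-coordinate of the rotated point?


x' = x*cos(theta) - y*sin(theta)
cos(271 deg) = 0.0175, sin(271 deg) = -0.9998
x' = 1.9 * 0.0175 - 3.2 * -0.9998
= 0.0332 - -3.1995
= 3.2327


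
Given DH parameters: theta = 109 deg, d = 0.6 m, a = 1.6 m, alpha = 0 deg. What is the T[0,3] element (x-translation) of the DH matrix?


T[0,3] = a * cos(theta)
= 1.6 * cos(109 deg)
= 1.6 * -0.3256
= -0.5209


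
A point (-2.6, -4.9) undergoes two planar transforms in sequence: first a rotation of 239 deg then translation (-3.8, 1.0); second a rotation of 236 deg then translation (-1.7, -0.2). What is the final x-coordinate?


After transform 1:
x1 = cos(239)*-2.6 - sin(239)*-4.9 + -3.8 = -6.661
y1 = sin(239)*-2.6 + cos(239)*-4.9 + 1.0 = 5.7523
After transform 2:
x2 = cos(236)*-6.661 - sin(236)*5.7523 + -1.7
= 6.7937


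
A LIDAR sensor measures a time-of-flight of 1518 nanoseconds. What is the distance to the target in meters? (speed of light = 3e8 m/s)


tof = 1518 ns = 1.518e-06 s
dist = c * tof / 2
= 3e8 * 1.518e-06 / 2
= 227.7 m


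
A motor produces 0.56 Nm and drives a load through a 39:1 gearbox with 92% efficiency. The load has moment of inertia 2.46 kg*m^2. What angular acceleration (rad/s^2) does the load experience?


tau_out = tau_motor * N * eta
= 0.56 * 39 * 0.92 = 20.0928 Nm
alpha = tau_out / I = 20.0928 / 2.46
= 8.1678 rad/s^2


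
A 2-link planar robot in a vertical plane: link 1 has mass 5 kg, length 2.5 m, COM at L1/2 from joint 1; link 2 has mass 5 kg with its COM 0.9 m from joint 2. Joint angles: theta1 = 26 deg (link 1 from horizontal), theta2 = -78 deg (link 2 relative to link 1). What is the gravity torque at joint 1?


Horizontal distance from joint 1 to link-1 COM:
  x_c1 = (L1/2)*cos(t1) = 1.25 * 0.8988 = 1.1235 m
Horizontal distance from joint 1 to link-2 COM:
  x_c2 = L1*cos(t1) + Lc2*cos(t1+t2)
       = 2.5*0.8988 + 0.9*0.6157 = 2.8011 m
tau1 = m1*g*x_c1 + m2*g*x_c2
     = 5*9.81*1.1235 + 5*9.81*2.8011
     = 55.1073 + 137.393
     = 192.5003 Nm


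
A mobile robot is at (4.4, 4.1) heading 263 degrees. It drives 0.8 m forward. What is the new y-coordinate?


y_new = y0 + d*sin(theta)
= 4.1 + 0.8*sin(263)
= 4.1 + -0.794
= 3.306


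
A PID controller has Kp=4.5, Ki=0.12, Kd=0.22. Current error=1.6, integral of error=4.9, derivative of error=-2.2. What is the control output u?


u = Kp*e + Ki*int(e) + Kd*de/dt
= 4.5*1.6 + 0.12*4.9 + 0.22*(-2.2)
= 7.2 + 0.588 + -0.484
= 7.304


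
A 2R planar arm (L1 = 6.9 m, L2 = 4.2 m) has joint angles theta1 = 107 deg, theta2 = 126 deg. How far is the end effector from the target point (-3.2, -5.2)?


End effector via forward kinematics:
x = L1*cos(t1) + L2*cos(t1+t2) = -4.545
y = L1*sin(t1) + L2*sin(t1+t2) = 3.2442
Distance to target:
d = sqrt((-3.2 - -4.545)^2 + (-5.2 - 3.2442)^2)
= sqrt(1.809 + 71.3051)
= 8.5507 m


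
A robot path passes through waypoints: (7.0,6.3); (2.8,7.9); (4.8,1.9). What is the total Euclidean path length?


Segment lengths:
  seg1 = sqrt((-4.2)^2 + (1.6)^2) = 4.4944
  seg2 = sqrt((2.0)^2 + (-6.0)^2) = 6.3246
Total = 10.819


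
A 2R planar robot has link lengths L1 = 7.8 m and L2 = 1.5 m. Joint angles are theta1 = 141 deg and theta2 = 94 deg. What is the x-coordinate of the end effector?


Convert angles to radians: theta1 = 2.4609, theta2 = 1.6406
x = L1*cos(theta1) + L2*cos(theta1+theta2)
x = -6.0617 + -0.8604
x = -6.9221


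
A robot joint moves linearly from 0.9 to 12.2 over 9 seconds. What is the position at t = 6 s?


s = t/T = 6/9 = 0.6667
p(t) = p0 + (pf-p0)*s
= 0.9 + (12.2 - 0.9) * 0.6667
= 8.4333


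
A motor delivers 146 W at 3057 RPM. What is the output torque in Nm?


omega = 3057 * 2*pi/60 = 320.1283 rad/s
tau = P / omega = 146 / 320.1283
= 0.4561 Nm


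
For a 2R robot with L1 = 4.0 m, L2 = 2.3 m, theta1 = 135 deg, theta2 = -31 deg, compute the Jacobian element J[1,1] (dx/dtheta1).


J[1,1] = -L1*sin(t1) - L2*sin(t1+t2)
= -4.0*sin(135) - 2.3*sin(104)
= -5.0601


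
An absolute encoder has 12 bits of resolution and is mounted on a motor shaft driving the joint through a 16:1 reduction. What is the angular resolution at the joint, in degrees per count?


counts = 2^12 = 4096
effective counts at joint = 4096 * 16 = 65536
resolution = 360 / 65536
= 0.0055 deg/count


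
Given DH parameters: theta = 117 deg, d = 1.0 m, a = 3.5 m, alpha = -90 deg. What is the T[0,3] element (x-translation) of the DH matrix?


T[0,3] = a * cos(theta)
= 3.5 * cos(117 deg)
= 3.5 * -0.454
= -1.589


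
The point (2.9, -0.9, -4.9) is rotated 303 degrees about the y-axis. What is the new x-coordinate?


Rotation about y-axis: x' = x*cos(theta) + z*sin(theta)
= 2.9 * 0.5446 + -4.9 * -0.8387
= 5.6889


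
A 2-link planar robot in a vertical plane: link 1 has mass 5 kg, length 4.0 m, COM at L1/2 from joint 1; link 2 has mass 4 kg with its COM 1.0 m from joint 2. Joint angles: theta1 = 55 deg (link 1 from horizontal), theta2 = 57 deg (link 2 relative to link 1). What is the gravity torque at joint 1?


Horizontal distance from joint 1 to link-1 COM:
  x_c1 = (L1/2)*cos(t1) = 2.0 * 0.5736 = 1.1472 m
Horizontal distance from joint 1 to link-2 COM:
  x_c2 = L1*cos(t1) + Lc2*cos(t1+t2)
       = 4.0*0.5736 + 1.0*-0.3746 = 1.9197 m
tau1 = m1*g*x_c1 + m2*g*x_c2
     = 5*9.81*1.1472 + 4*9.81*1.9197
     = 56.2678 + 75.329
     = 131.5968 Nm


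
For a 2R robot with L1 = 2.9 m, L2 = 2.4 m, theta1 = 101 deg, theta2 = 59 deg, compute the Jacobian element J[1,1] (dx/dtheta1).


J[1,1] = -L1*sin(t1) - L2*sin(t1+t2)
= -2.9*sin(101) - 2.4*sin(160)
= -3.6676


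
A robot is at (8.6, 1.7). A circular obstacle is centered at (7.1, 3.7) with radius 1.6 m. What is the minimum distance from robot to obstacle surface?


center_dist = sqrt((8.6-7.1)^2 + (1.7-3.7)^2)
= sqrt(2.25 + 4.0)
= 2.5
min_dist = center_dist - radius = 2.5 - 1.6 = 0.9 m


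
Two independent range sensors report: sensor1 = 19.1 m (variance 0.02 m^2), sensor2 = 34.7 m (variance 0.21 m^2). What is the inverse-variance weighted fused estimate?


w1 = (1/var1) / (1/var1 + 1/var2)
   = 50.0 / (50.0 + 4.7619) = 0.913
w2 = 1 - w1 = 0.087
fused = w1*s1 + w2*s2 = 17.4391 + 3.0174
= 20.4565 m


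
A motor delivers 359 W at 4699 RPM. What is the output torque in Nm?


omega = 4699 * 2*pi/60 = 492.0781 rad/s
tau = P / omega = 359 / 492.0781
= 0.7296 Nm


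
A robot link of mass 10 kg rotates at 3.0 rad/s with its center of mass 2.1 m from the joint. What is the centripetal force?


F = m * omega^2 * r
= 10 * 3.0^2 * 2.1
= 10 * 9.0 * 2.1
= 189.0 N


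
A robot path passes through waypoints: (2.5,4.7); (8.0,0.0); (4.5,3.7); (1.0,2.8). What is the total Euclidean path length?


Segment lengths:
  seg1 = sqrt((5.5)^2 + (-4.7)^2) = 7.2346
  seg2 = sqrt((-3.5)^2 + (3.7)^2) = 5.0931
  seg3 = sqrt((-3.5)^2 + (-0.9)^2) = 3.6139
Total = 15.9416


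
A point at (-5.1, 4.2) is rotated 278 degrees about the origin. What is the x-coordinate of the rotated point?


x' = x*cos(theta) - y*sin(theta)
cos(278 deg) = 0.1392, sin(278 deg) = -0.9903
x' = -5.1 * 0.1392 - 4.2 * -0.9903
= -0.7098 - -4.1591
= 3.4493


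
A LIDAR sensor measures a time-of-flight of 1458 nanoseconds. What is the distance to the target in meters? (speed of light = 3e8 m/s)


tof = 1458 ns = 1.458e-06 s
dist = c * tof / 2
= 3e8 * 1.458e-06 / 2
= 218.7 m


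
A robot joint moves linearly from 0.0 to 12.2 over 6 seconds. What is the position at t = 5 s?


s = t/T = 5/6 = 0.8333
p(t) = p0 + (pf-p0)*s
= 0.0 + (12.2 - 0.0) * 0.8333
= 10.1667


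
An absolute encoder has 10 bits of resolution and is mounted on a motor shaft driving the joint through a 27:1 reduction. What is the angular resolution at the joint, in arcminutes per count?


counts = 2^10 = 1024
effective counts at joint = 1024 * 27 = 27648
resolution = 360*60 / 27648
= 0.7812 arcmin/count


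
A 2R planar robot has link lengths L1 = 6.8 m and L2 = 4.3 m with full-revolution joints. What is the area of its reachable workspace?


r_max = L1 + L2 = 11.1 m
r_min = |L1 - L2| = 2.5 m
Area = pi*(r_max^2 - r_min^2)
= pi*(123.21 - 6.25)
= pi * 116.96
= 367.4407 m^2


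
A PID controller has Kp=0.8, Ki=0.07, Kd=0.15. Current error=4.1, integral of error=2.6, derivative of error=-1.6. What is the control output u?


u = Kp*e + Ki*int(e) + Kd*de/dt
= 0.8*4.1 + 0.07*2.6 + 0.15*(-1.6)
= 3.28 + 0.182 + -0.24
= 3.222


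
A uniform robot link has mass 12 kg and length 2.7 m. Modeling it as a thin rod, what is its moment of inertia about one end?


I = (1/3) * m * L^2
= (1/3) * 12 * 2.7^2
= 0.333333 * 12 * 7.29
= 29.16 kg*m^2


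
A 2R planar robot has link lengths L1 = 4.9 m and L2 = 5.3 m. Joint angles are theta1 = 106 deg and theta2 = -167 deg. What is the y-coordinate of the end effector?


Convert angles to radians: theta1 = 1.85, theta2 = -2.9147
y = L1*sin(theta1) + L2*sin(theta1+theta2)
y = 4.7102 + -4.6355
y = 0.0747


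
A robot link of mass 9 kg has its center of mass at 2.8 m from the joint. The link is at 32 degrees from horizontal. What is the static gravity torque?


tau = m*g*L*cos(angle)
= 9 * 9.81 * 2.8 * cos(32 deg)
= 9 * 9.81 * 2.8 * 0.848
= 209.6477 Nm


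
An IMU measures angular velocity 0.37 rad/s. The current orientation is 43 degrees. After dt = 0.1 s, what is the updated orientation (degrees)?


delta_theta = w * dt = 0.37 * 0.1 = 0.037 rad
= 2.1199 deg
theta_new = 43 + 2.1199 = 45.1199 deg


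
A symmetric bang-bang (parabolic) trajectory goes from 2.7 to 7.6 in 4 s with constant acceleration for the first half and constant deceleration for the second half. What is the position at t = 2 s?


Symmetric rest-to-rest: each phase covers (pf-p0)/2 in time T/2. 0.5*a*(T/2)^2 = (pf-p0)/2 => a = 4*(pf-p0)/T^2
a = 4*(7.6-2.7)/4^2 = 1.225
t = 2 is in the acceleration phase (t <= T/2).
p = p0 + 0.5*a*t^2 = 2.7 + 0.5*1.225*2^2
= 5.15


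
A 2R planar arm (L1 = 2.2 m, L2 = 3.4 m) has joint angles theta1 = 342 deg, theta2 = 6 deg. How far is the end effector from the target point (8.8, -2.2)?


End effector via forward kinematics:
x = L1*cos(t1) + L2*cos(t1+t2) = 5.418
y = L1*sin(t1) + L2*sin(t1+t2) = -1.3867
Distance to target:
d = sqrt((8.8 - 5.418)^2 + (-2.2 - -1.3867)^2)
= sqrt(11.4377 + 0.6614)
= 3.4784 m


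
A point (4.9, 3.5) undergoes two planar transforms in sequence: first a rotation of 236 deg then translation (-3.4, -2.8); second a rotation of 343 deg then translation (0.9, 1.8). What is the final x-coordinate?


After transform 1:
x1 = cos(236)*4.9 - sin(236)*3.5 + -3.4 = -3.2384
y1 = sin(236)*4.9 + cos(236)*3.5 + -2.8 = -8.8195
After transform 2:
x2 = cos(343)*-3.2384 - sin(343)*-8.8195 + 0.9
= -4.7755


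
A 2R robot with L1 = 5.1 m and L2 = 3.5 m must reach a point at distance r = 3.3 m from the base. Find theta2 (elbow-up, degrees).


cos(theta2) = (r^2 - L1^2 - L2^2) / (2*L1*L2)
cos(theta2) = (10.89 - 26.01 - 12.25) / 35.7
cos(theta2) = -0.766667
theta2 = 140.0555 degrees


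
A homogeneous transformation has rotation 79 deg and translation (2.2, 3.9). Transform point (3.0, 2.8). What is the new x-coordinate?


x' = cos(theta)*px - sin(theta)*py + tx
= 0.1908*3.0 - 0.9816*2.8 + 2.2
= 0.0239


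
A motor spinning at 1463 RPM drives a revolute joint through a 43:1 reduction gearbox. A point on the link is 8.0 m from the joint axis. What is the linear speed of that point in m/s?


omega_motor = 1463 * 2*pi/60 = 153.205 rad/s
omega_joint = omega_motor / 43 = 3.5629 rad/s
v = omega_joint * r = 3.5629 * 8.0
= 28.5033 m/s


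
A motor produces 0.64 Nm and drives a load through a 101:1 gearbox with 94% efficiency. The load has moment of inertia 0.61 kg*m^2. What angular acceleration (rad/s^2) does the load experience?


tau_out = tau_motor * N * eta
= 0.64 * 101 * 0.94 = 60.7616 Nm
alpha = tau_out / I = 60.7616 / 0.61
= 99.6092 rad/s^2


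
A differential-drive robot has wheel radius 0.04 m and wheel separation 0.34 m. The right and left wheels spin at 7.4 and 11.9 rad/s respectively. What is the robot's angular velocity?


vR = r*wR = 0.04*7.4 = 0.296 m/s
vL = r*wL = 0.04*11.9 = 0.476 m/s
v = (vR+vL)/2 = 0.386 m/s
omega = (vR-vL)/L = -0.5294 rad/s
angular velocity = -0.5294 rad/s


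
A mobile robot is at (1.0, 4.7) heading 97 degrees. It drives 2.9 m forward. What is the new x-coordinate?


x_new = x0 + d*cos(theta)
= 1.0 + 2.9*cos(97)
= 1.0 + -0.3534
= 0.6466


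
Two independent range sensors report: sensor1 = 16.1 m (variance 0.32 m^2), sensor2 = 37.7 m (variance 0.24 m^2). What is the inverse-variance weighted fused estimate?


w1 = (1/var1) / (1/var1 + 1/var2)
   = 3.125 / (3.125 + 4.1667) = 0.4286
w2 = 1 - w1 = 0.5714
fused = w1*s1 + w2*s2 = 6.9 + 21.5429
= 28.4429 m


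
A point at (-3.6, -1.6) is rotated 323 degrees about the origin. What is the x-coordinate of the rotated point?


x' = x*cos(theta) - y*sin(theta)
cos(323 deg) = 0.7986, sin(323 deg) = -0.6018
x' = -3.6 * 0.7986 - -1.6 * -0.6018
= -2.8751 - 0.9629
= -3.838


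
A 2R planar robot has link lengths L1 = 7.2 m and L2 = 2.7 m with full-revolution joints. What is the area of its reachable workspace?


r_max = L1 + L2 = 9.9 m
r_min = |L1 - L2| = 4.5 m
Area = pi*(r_max^2 - r_min^2)
= pi*(98.01 - 20.25)
= pi * 77.76
= 244.2902 m^2


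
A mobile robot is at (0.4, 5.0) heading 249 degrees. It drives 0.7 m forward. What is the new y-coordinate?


y_new = y0 + d*sin(theta)
= 5.0 + 0.7*sin(249)
= 5.0 + -0.6535
= 4.3465


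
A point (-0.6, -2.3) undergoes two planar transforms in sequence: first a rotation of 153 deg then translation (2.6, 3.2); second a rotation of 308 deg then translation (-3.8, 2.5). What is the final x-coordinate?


After transform 1:
x1 = cos(153)*-0.6 - sin(153)*-2.3 + 2.6 = 4.1788
y1 = sin(153)*-0.6 + cos(153)*-2.3 + 3.2 = 4.9769
After transform 2:
x2 = cos(308)*4.1788 - sin(308)*4.9769 + -3.8
= 2.6946


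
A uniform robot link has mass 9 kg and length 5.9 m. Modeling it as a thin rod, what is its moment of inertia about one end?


I = (1/3) * m * L^2
= (1/3) * 9 * 5.9^2
= 0.333333 * 9 * 34.81
= 104.43 kg*m^2


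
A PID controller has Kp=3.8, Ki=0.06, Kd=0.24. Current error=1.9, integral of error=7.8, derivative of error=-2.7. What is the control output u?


u = Kp*e + Ki*int(e) + Kd*de/dt
= 3.8*1.9 + 0.06*7.8 + 0.24*(-2.7)
= 7.22 + 0.468 + -0.648
= 7.04


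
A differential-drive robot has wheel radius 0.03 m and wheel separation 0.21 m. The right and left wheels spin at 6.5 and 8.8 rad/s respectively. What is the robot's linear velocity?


vR = r*wR = 0.03*6.5 = 0.195 m/s
vL = r*wL = 0.03*8.8 = 0.264 m/s
v = (vR+vL)/2 = 0.2295 m/s
omega = (vR-vL)/L = -0.3286 rad/s
linear velocity = 0.2295 m/s


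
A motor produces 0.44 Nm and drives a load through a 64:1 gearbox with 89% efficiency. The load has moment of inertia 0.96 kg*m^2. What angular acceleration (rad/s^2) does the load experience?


tau_out = tau_motor * N * eta
= 0.44 * 64 * 0.89 = 25.0624 Nm
alpha = tau_out / I = 25.0624 / 0.96
= 26.1067 rad/s^2


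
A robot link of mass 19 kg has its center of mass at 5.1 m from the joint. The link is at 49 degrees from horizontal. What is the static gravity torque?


tau = m*g*L*cos(angle)
= 19 * 9.81 * 5.1 * cos(49 deg)
= 19 * 9.81 * 5.1 * 0.6561
= 623.6425 Nm


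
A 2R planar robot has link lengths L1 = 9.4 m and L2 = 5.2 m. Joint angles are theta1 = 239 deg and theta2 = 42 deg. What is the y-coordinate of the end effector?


Convert angles to radians: theta1 = 4.1713, theta2 = 0.733
y = L1*sin(theta1) + L2*sin(theta1+theta2)
y = -8.0574 + -5.1045
y = -13.1618


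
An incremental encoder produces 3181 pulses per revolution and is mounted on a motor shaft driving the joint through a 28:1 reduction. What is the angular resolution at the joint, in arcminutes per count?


counts per rev = 3181
effective counts at joint = 3181 * 28 = 89068
resolution = 360*60 / 89068
= 0.2425 arcmin/count


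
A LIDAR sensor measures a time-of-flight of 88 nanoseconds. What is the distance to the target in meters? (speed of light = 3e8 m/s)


tof = 88 ns = 8.8e-08 s
dist = c * tof / 2
= 3e8 * 8.8e-08 / 2
= 13.2 m


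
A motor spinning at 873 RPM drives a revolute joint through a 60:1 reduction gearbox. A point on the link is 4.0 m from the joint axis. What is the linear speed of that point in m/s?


omega_motor = 873 * 2*pi/60 = 91.4203 rad/s
omega_joint = omega_motor / 60 = 1.5237 rad/s
v = omega_joint * r = 1.5237 * 4.0
= 6.0947 m/s


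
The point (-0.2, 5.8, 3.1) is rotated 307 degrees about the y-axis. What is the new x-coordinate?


Rotation about y-axis: x' = x*cos(theta) + z*sin(theta)
= -0.2 * 0.6018 + 3.1 * -0.7986
= -2.5961


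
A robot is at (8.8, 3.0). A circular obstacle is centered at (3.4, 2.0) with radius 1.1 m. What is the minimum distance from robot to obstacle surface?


center_dist = sqrt((8.8-3.4)^2 + (3.0-2.0)^2)
= sqrt(29.16 + 1.0)
= 5.4918
min_dist = center_dist - radius = 5.4918 - 1.1 = 4.3918 m


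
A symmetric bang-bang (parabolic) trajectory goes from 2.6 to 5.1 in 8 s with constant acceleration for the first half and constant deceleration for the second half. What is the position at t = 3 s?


Symmetric rest-to-rest: each phase covers (pf-p0)/2 in time T/2. 0.5*a*(T/2)^2 = (pf-p0)/2 => a = 4*(pf-p0)/T^2
a = 4*(5.1-2.6)/8^2 = 0.1562
t = 3 is in the acceleration phase (t <= T/2).
p = p0 + 0.5*a*t^2 = 2.6 + 0.5*0.1562*3^2
= 3.3031


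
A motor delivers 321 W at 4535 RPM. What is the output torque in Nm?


omega = 4535 * 2*pi/60 = 474.9041 rad/s
tau = P / omega = 321 / 474.9041
= 0.6759 Nm


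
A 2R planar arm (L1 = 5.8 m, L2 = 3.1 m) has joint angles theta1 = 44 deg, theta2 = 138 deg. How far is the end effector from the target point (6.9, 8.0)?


End effector via forward kinematics:
x = L1*cos(t1) + L2*cos(t1+t2) = 1.0741
y = L1*sin(t1) + L2*sin(t1+t2) = 3.9208
Distance to target:
d = sqrt((6.9 - 1.0741)^2 + (8.0 - 3.9208)^2)
= sqrt(33.9416 + 16.6396)
= 7.112 m


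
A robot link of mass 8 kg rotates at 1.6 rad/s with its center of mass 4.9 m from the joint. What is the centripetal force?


F = m * omega^2 * r
= 8 * 1.6^2 * 4.9
= 8 * 2.56 * 4.9
= 100.352 N


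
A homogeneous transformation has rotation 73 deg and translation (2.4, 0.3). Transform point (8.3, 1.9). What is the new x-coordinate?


x' = cos(theta)*px - sin(theta)*py + tx
= 0.2924*8.3 - 0.9563*1.9 + 2.4
= 3.0097


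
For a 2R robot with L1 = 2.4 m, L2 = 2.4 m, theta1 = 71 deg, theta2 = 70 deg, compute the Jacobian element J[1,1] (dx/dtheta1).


J[1,1] = -L1*sin(t1) - L2*sin(t1+t2)
= -2.4*sin(71) - 2.4*sin(141)
= -3.7796


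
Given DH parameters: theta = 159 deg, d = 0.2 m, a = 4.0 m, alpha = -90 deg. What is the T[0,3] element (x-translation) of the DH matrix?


T[0,3] = a * cos(theta)
= 4.0 * cos(159 deg)
= 4.0 * -0.9336
= -3.7343


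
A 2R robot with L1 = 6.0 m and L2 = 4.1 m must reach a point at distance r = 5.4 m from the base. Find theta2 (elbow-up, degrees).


cos(theta2) = (r^2 - L1^2 - L2^2) / (2*L1*L2)
cos(theta2) = (29.16 - 36.0 - 16.81) / 49.2
cos(theta2) = -0.480691
theta2 = 118.7305 degrees


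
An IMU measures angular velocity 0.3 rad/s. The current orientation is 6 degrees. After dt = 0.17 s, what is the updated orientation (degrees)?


delta_theta = w * dt = 0.3 * 0.17 = 0.051 rad
= 2.9221 deg
theta_new = 6 + 2.9221 = 8.9221 deg


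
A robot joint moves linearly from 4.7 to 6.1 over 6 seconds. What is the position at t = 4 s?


s = t/T = 4/6 = 0.6667
p(t) = p0 + (pf-p0)*s
= 4.7 + (6.1 - 4.7) * 0.6667
= 5.6333


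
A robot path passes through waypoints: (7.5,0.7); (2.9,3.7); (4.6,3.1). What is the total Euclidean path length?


Segment lengths:
  seg1 = sqrt((-4.6)^2 + (3.0)^2) = 5.4918
  seg2 = sqrt((1.7)^2 + (-0.6)^2) = 1.8028
Total = 7.2946


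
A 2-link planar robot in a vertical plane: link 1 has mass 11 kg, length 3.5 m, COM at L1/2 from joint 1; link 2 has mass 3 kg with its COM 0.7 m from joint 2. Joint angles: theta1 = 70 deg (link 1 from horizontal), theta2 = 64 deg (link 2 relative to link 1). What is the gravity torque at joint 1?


Horizontal distance from joint 1 to link-1 COM:
  x_c1 = (L1/2)*cos(t1) = 1.75 * 0.342 = 0.5985 m
Horizontal distance from joint 1 to link-2 COM:
  x_c2 = L1*cos(t1) + Lc2*cos(t1+t2)
       = 3.5*0.342 + 0.7*-0.6947 = 0.7108 m
tau1 = m1*g*x_c1 + m2*g*x_c2
     = 11*9.81*0.5985 + 3*9.81*0.7108
     = 64.5879 + 20.9191
     = 85.5071 Nm


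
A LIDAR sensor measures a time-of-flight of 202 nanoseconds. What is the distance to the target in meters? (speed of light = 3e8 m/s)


tof = 202 ns = 2.02e-07 s
dist = c * tof / 2
= 3e8 * 2.02e-07 / 2
= 30.3 m


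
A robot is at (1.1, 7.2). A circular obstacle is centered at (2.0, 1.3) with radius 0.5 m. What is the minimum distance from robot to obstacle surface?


center_dist = sqrt((1.1-2.0)^2 + (7.2-1.3)^2)
= sqrt(0.81 + 34.81)
= 5.9682
min_dist = center_dist - radius = 5.9682 - 0.5 = 5.4682 m


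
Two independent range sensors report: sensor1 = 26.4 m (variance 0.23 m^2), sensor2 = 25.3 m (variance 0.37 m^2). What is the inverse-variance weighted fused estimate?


w1 = (1/var1) / (1/var1 + 1/var2)
   = 4.3478 / (4.3478 + 2.7027) = 0.6167
w2 = 1 - w1 = 0.3833
fused = w1*s1 + w2*s2 = 16.28 + 9.6983
= 25.9783 m


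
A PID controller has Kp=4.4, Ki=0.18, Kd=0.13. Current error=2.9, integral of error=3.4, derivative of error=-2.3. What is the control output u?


u = Kp*e + Ki*int(e) + Kd*de/dt
= 4.4*2.9 + 0.18*3.4 + 0.13*(-2.3)
= 12.76 + 0.612 + -0.299
= 13.073


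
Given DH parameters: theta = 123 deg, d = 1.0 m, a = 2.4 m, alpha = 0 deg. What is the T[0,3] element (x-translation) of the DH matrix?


T[0,3] = a * cos(theta)
= 2.4 * cos(123 deg)
= 2.4 * -0.5446
= -1.3071


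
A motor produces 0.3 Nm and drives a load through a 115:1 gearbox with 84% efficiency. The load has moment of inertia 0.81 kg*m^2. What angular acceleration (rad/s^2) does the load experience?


tau_out = tau_motor * N * eta
= 0.3 * 115 * 0.84 = 28.98 Nm
alpha = tau_out / I = 28.98 / 0.81
= 35.7778 rad/s^2


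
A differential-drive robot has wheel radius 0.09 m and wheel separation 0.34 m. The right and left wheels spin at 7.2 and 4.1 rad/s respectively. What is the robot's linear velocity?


vR = r*wR = 0.09*7.2 = 0.648 m/s
vL = r*wL = 0.09*4.1 = 0.369 m/s
v = (vR+vL)/2 = 0.5085 m/s
omega = (vR-vL)/L = 0.8206 rad/s
linear velocity = 0.5085 m/s


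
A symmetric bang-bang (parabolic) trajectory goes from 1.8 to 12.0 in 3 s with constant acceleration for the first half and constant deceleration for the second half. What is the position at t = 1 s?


Symmetric rest-to-rest: each phase covers (pf-p0)/2 in time T/2. 0.5*a*(T/2)^2 = (pf-p0)/2 => a = 4*(pf-p0)/T^2
a = 4*(12.0-1.8)/3^2 = 4.5333
t = 1 is in the acceleration phase (t <= T/2).
p = p0 + 0.5*a*t^2 = 1.8 + 0.5*4.5333*1^2
= 4.0667


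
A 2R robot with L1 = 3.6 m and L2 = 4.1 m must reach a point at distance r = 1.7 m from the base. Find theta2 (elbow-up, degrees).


cos(theta2) = (r^2 - L1^2 - L2^2) / (2*L1*L2)
cos(theta2) = (2.89 - 12.96 - 16.81) / 29.52
cos(theta2) = -0.910569
theta2 = 155.5841 degrees


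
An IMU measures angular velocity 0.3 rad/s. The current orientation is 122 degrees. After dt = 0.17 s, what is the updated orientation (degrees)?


delta_theta = w * dt = 0.3 * 0.17 = 0.051 rad
= 2.9221 deg
theta_new = 122 + 2.9221 = 124.9221 deg


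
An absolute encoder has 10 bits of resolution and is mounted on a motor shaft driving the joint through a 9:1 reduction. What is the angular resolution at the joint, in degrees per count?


counts = 2^10 = 1024
effective counts at joint = 1024 * 9 = 9216
resolution = 360 / 9216
= 0.0391 deg/count


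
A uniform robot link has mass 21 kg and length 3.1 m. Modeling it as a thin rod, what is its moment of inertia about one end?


I = (1/3) * m * L^2
= (1/3) * 21 * 3.1^2
= 0.333333 * 21 * 9.61
= 67.27 kg*m^2


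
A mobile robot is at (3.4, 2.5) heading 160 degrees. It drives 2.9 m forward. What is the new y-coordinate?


y_new = y0 + d*sin(theta)
= 2.5 + 2.9*sin(160)
= 2.5 + 0.9919
= 3.4919


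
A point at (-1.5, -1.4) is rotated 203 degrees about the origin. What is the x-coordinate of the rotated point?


x' = x*cos(theta) - y*sin(theta)
cos(203 deg) = -0.9205, sin(203 deg) = -0.3907
x' = -1.5 * -0.9205 - -1.4 * -0.3907
= 1.3808 - 0.547
= 0.8337


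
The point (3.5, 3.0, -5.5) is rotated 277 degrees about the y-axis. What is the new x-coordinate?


Rotation about y-axis: x' = x*cos(theta) + z*sin(theta)
= 3.5 * 0.1219 + -5.5 * -0.9925
= 5.8855


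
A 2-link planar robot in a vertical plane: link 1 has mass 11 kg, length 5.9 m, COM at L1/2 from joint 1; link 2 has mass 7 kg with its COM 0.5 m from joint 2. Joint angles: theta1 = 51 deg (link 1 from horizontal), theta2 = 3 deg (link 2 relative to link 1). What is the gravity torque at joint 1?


Horizontal distance from joint 1 to link-1 COM:
  x_c1 = (L1/2)*cos(t1) = 2.95 * 0.6293 = 1.8565 m
Horizontal distance from joint 1 to link-2 COM:
  x_c2 = L1*cos(t1) + Lc2*cos(t1+t2)
       = 5.9*0.6293 + 0.5*0.5878 = 4.0069 m
tau1 = m1*g*x_c1 + m2*g*x_c2
     = 11*9.81*1.8565 + 7*9.81*4.0069
     = 200.3344 + 275.1527
     = 475.487 Nm


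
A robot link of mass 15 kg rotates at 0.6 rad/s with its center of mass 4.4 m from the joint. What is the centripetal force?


F = m * omega^2 * r
= 15 * 0.6^2 * 4.4
= 15 * 0.36 * 4.4
= 23.76 N


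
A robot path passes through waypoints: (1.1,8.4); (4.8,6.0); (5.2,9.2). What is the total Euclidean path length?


Segment lengths:
  seg1 = sqrt((3.7)^2 + (-2.4)^2) = 4.4102
  seg2 = sqrt((0.4)^2 + (3.2)^2) = 3.2249
Total = 7.6351


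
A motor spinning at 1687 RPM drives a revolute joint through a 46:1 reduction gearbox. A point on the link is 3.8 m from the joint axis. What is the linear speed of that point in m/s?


omega_motor = 1687 * 2*pi/60 = 176.6622 rad/s
omega_joint = omega_motor / 46 = 3.8405 rad/s
v = omega_joint * r = 3.8405 * 3.8
= 14.5938 m/s


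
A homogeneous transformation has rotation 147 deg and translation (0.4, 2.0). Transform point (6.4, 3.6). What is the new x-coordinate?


x' = cos(theta)*px - sin(theta)*py + tx
= -0.8387*6.4 - 0.5446*3.6 + 0.4
= -6.9282


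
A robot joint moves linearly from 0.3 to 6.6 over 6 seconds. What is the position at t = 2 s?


s = t/T = 2/6 = 0.3333
p(t) = p0 + (pf-p0)*s
= 0.3 + (6.6 - 0.3) * 0.3333
= 2.4


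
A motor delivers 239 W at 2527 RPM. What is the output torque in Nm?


omega = 2527 * 2*pi/60 = 264.6268 rad/s
tau = P / omega = 239 / 264.6268
= 0.9032 Nm


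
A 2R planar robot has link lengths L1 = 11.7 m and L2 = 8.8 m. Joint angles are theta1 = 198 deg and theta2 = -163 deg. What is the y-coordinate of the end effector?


Convert angles to radians: theta1 = 3.4558, theta2 = -2.8449
y = L1*sin(theta1) + L2*sin(theta1+theta2)
y = -3.6155 + 5.0475
y = 1.432


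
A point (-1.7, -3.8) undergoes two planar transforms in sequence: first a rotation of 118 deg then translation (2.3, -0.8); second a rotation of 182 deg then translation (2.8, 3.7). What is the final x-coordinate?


After transform 1:
x1 = cos(118)*-1.7 - sin(118)*-3.8 + 2.3 = 6.4533
y1 = sin(118)*-1.7 + cos(118)*-3.8 + -0.8 = -0.517
After transform 2:
x2 = cos(182)*6.4533 - sin(182)*-0.517 + 2.8
= -3.6674


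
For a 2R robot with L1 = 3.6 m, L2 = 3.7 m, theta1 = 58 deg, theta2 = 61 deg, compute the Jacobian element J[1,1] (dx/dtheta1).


J[1,1] = -L1*sin(t1) - L2*sin(t1+t2)
= -3.6*sin(58) - 3.7*sin(119)
= -6.2891


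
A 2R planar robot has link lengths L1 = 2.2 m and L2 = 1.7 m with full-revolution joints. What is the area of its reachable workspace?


r_max = L1 + L2 = 3.9 m
r_min = |L1 - L2| = 0.5 m
Area = pi*(r_max^2 - r_min^2)
= pi*(15.21 - 0.25)
= pi * 14.96
= 46.9982 m^2


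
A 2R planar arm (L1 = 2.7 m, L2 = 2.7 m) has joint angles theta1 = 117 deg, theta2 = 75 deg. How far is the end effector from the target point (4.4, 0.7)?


End effector via forward kinematics:
x = L1*cos(t1) + L2*cos(t1+t2) = -3.8668
y = L1*sin(t1) + L2*sin(t1+t2) = 1.8444
Distance to target:
d = sqrt((4.4 - -3.8668)^2 + (0.7 - 1.8444)^2)
= sqrt(68.3395 + 1.3096)
= 8.3456 m


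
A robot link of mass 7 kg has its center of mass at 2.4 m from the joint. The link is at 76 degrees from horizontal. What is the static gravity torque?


tau = m*g*L*cos(angle)
= 7 * 9.81 * 2.4 * cos(76 deg)
= 7 * 9.81 * 2.4 * 0.2419
= 39.8707 Nm


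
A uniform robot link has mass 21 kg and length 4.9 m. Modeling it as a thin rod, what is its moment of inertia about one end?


I = (1/3) * m * L^2
= (1/3) * 21 * 4.9^2
= 0.333333 * 21 * 24.01
= 168.07 kg*m^2


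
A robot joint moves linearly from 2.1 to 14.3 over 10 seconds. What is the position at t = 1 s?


s = t/T = 1/10 = 0.1
p(t) = p0 + (pf-p0)*s
= 2.1 + (14.3 - 2.1) * 0.1
= 3.32


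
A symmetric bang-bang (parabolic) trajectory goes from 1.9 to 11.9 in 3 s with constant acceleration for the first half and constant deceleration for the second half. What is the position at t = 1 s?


Symmetric rest-to-rest: each phase covers (pf-p0)/2 in time T/2. 0.5*a*(T/2)^2 = (pf-p0)/2 => a = 4*(pf-p0)/T^2
a = 4*(11.9-1.9)/3^2 = 4.4444
t = 1 is in the acceleration phase (t <= T/2).
p = p0 + 0.5*a*t^2 = 1.9 + 0.5*4.4444*1^2
= 4.1222


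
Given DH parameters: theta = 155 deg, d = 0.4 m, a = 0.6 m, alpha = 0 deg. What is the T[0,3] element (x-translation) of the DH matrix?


T[0,3] = a * cos(theta)
= 0.6 * cos(155 deg)
= 0.6 * -0.9063
= -0.5438


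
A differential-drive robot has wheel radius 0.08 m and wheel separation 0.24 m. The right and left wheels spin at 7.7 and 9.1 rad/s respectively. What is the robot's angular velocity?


vR = r*wR = 0.08*7.7 = 0.616 m/s
vL = r*wL = 0.08*9.1 = 0.728 m/s
v = (vR+vL)/2 = 0.672 m/s
omega = (vR-vL)/L = -0.4667 rad/s
angular velocity = -0.4667 rad/s


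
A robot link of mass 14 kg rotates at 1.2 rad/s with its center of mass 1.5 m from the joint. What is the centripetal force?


F = m * omega^2 * r
= 14 * 1.2^2 * 1.5
= 14 * 1.44 * 1.5
= 30.24 N


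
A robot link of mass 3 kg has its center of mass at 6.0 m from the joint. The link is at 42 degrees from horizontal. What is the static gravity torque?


tau = m*g*L*cos(angle)
= 3 * 9.81 * 6.0 * cos(42 deg)
= 3 * 9.81 * 6.0 * 0.7431
= 131.2245 Nm


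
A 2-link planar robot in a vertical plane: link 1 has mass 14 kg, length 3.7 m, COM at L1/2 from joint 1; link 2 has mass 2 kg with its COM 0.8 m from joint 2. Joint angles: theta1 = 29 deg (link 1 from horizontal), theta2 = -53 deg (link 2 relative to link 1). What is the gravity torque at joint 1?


Horizontal distance from joint 1 to link-1 COM:
  x_c1 = (L1/2)*cos(t1) = 1.85 * 0.8746 = 1.618 m
Horizontal distance from joint 1 to link-2 COM:
  x_c2 = L1*cos(t1) + Lc2*cos(t1+t2)
       = 3.7*0.8746 + 0.8*0.9135 = 3.9669 m
tau1 = m1*g*x_c1 + m2*g*x_c2
     = 14*9.81*1.618 + 2*9.81*3.9669
     = 222.2225 + 77.8312
     = 300.0537 Nm


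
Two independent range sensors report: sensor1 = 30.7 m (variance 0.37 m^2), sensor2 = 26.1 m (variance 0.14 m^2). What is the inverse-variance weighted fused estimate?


w1 = (1/var1) / (1/var1 + 1/var2)
   = 2.7027 / (2.7027 + 7.1429) = 0.2745
w2 = 1 - w1 = 0.7255
fused = w1*s1 + w2*s2 = 8.4275 + 18.9353
= 27.3627 m


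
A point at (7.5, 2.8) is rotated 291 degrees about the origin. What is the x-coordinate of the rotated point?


x' = x*cos(theta) - y*sin(theta)
cos(291 deg) = 0.3584, sin(291 deg) = -0.9336
x' = 7.5 * 0.3584 - 2.8 * -0.9336
= 2.6878 - -2.614
= 5.3018
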